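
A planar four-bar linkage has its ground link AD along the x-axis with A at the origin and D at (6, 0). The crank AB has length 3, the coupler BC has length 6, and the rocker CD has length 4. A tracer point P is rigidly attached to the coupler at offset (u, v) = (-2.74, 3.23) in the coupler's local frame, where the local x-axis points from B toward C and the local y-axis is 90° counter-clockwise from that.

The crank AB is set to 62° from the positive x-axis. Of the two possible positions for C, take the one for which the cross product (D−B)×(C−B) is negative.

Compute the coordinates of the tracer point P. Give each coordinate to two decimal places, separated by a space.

3.56 6.30

A=(0,0), D=(6.00,0)
B = A + 3.00·(cos62°, sin62°) = (1.4084, 2.6488)
|BD| = 5.3009
circle(B,6.00) ∩ circle(D,4.00): a=4.5369, h=3.9264
  candidates: C₊=(7.3003,3.7828) cross=20.813; C₋=(3.3763,-3.0193) cross=-20.813
  mode - wants cross < 0 → take C=(3.3763,-3.0193) (cross=-20.813)
ex = (C−B)/|BC| = (0.3280,-0.9447); ey = (0.9447,0.3280)
P = B + -2.74·ex + 3.23·ey = (3.5611,6.2966)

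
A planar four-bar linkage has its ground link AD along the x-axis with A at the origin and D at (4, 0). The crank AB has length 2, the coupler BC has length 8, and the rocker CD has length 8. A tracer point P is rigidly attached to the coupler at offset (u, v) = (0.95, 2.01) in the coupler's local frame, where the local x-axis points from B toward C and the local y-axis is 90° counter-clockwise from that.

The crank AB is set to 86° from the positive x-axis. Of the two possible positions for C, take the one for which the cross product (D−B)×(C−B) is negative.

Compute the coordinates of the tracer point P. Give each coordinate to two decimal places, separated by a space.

1.92 0.66

A=(0,0), D=(4.00,0)
B = A + 2.00·(cos86°, sin86°) = (0.1395, 1.9951)
|BD| = 4.3456
circle(B,8.00) ∩ circle(D,8.00): a=2.1728, h=7.6993
  candidates: C₊=(5.6046,7.8374) cross=33.458; C₋=(-1.4651,-5.8423) cross=-33.458
  mode - wants cross < 0 → take C=(-1.4651,-5.8423) (cross=-33.458)
ex = (C−B)/|BC| = (-0.2006,-0.9797); ey = (0.9797,-0.2006)
P = B + 0.95·ex + 2.01·ey = (1.9181,0.6613)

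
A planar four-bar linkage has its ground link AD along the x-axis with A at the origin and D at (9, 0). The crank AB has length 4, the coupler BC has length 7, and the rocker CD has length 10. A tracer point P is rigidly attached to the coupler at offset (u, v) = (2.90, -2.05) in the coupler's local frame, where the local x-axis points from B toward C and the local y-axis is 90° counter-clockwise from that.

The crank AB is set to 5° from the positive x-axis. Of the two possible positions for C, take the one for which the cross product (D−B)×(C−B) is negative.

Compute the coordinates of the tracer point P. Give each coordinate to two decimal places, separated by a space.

0.89 -1.39

A=(0,0), D=(9.00,0)
B = A + 4.00·(cos5°, sin5°) = (3.9848, 0.3486)
|BD| = 5.0273
circle(B,7.00) ∩ circle(D,10.00): a=-2.5586, h=6.5156
  candidates: C₊=(1.8841,7.0260) cross=32.756; C₋=(0.9805,-5.9739) cross=-32.756
  mode - wants cross < 0 → take C=(0.9805,-5.9739) (cross=-32.756)
ex = (C−B)/|BC| = (-0.4292,-0.9032); ey = (0.9032,-0.4292)
P = B + 2.90·ex + -2.05·ey = (0.8885,-1.3909)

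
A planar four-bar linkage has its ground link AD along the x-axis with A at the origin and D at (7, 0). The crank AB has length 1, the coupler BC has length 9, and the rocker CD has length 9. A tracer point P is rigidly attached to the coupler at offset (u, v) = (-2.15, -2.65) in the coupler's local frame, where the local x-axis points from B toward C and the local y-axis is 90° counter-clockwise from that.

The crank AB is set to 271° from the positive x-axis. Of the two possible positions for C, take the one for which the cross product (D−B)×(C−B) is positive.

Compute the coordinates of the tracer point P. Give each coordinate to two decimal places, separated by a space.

2.02 -3.76

A=(0,0), D=(7.00,0)
B = A + 1.00·(cos271°, sin271°) = (0.0175, -0.9998)
|BD| = 7.0538
circle(B,9.00) ∩ circle(D,9.00): a=3.5269, h=8.2802
  candidates: C₊=(2.3350,7.6966) cross=58.406; C₋=(4.6824,-8.6965) cross=-58.406
  mode + wants cross > 0 → take C=(2.3350,7.6966) (cross=58.406)
ex = (C−B)/|BC| = (0.2575,0.9663); ey = (-0.9663,0.2575)
P = B + -2.15·ex + -2.65·ey = (2.0244,-3.7597)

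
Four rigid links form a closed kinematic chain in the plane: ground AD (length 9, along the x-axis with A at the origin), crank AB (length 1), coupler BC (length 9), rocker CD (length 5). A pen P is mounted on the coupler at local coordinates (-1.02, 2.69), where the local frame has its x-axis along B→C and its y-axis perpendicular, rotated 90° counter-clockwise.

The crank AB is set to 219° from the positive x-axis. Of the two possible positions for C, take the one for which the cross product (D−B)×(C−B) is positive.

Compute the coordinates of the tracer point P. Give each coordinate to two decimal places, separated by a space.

A=(0,0), D=(9.00,0)
B = A + 1.00·(cos219°, sin219°) = (-0.7771, -0.6293)
|BD| = 9.7974
circle(B,9.00) ∩ circle(D,5.00): a=7.7566, h=4.5646
  candidates: C₊=(6.6702,4.4240) cross=44.721; C₋=(7.2566,-4.6862) cross=-44.721
  mode + wants cross > 0 → take C=(6.6702,4.4240) (cross=44.721)
ex = (C−B)/|BC| = (0.8275,0.5615); ey = (-0.5615,0.8275)
P = B + -1.02·ex + 2.69·ey = (-3.1316,1.0239)

-3.13 1.02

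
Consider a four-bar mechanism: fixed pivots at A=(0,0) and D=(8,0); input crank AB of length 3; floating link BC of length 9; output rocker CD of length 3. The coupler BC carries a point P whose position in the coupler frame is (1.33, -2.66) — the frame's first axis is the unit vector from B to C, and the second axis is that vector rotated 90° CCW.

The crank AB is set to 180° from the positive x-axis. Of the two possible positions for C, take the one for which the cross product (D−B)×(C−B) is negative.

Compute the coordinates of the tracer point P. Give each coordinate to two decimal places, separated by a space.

-2.30 -2.89

A=(0,0), D=(8.00,0)
B = A + 3.00·(cos180°, sin180°) = (-3.0000, 0.0000)
|BD| = 11.0000
circle(B,9.00) ∩ circle(D,3.00): a=8.7727, h=2.0098
  candidates: C₊=(5.7727,2.0098) cross=22.108; C₋=(5.7727,-2.0098) cross=-22.108
  mode - wants cross < 0 → take C=(5.7727,-2.0098) (cross=-22.108)
ex = (C−B)/|BC| = (0.9747,-0.2233); ey = (0.2233,0.9747)
P = B + 1.33·ex + -2.66·ey = (-2.2976,-2.8898)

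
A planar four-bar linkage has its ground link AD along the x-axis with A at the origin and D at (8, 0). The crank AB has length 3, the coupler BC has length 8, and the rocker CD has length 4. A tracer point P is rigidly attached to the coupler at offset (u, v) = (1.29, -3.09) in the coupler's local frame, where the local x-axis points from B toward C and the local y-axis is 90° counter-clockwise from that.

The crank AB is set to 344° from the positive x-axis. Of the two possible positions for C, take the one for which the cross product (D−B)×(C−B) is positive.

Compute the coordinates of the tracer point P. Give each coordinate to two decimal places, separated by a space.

A=(0,0), D=(8.00,0)
B = A + 3.00·(cos344°, sin344°) = (2.8838, -0.8269)
|BD| = 5.1826
circle(B,8.00) ∩ circle(D,4.00): a=7.2222, h=3.4410
  candidates: C₊=(9.4644,3.7223) cross=17.833; C₋=(10.5625,-3.0714) cross=-17.833
  mode + wants cross > 0 → take C=(9.4644,3.7223) (cross=17.833)
ex = (C−B)/|BC| = (0.8226,0.5687); ey = (-0.5687,0.8226)
P = B + 1.29·ex + -3.09·ey = (5.7020,-2.6351)

5.70 -2.64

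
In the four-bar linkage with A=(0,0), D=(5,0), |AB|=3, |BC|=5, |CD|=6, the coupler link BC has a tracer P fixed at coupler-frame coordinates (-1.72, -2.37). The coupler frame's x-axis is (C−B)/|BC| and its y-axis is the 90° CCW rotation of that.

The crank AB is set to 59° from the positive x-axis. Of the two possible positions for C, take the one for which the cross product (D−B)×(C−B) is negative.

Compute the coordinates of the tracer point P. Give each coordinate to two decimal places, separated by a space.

0.19 5.17

A=(0,0), D=(5.00,0)
B = A + 3.00·(cos59°, sin59°) = (1.5451, 2.5715)
|BD| = 4.3068
circle(B,5.00) ∩ circle(D,6.00): a=0.8764, h=4.9226
  candidates: C₊=(5.1873,5.9971) cross=21.201; C₋=(-0.6910,-1.9006) cross=-21.201
  mode - wants cross < 0 → take C=(-0.6910,-1.9006) (cross=-21.201)
ex = (C−B)/|BC| = (-0.4472,-0.8944); ey = (0.8944,-0.4472)
P = B + -1.72·ex + -2.37·ey = (0.1946,5.1698)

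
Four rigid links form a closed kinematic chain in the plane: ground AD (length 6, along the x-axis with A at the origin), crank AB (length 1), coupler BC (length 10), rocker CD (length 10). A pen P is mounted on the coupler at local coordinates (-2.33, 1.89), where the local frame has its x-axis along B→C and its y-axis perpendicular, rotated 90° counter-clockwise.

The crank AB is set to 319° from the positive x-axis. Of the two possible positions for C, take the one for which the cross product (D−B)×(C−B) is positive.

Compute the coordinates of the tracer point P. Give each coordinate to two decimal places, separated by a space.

A=(0,0), D=(6.00,0)
B = A + 1.00·(cos319°, sin319°) = (0.7547, -0.6561)
|BD| = 5.2862
circle(B,10.00) ∩ circle(D,10.00): a=2.6431, h=9.6444
  candidates: C₊=(2.1804,9.2418) cross=50.982; C₋=(4.5743,-9.8978) cross=-50.982
  mode + wants cross > 0 → take C=(2.1804,9.2418) (cross=50.982)
ex = (C−B)/|BC| = (0.1426,0.9898); ey = (-0.9898,0.1426)
P = B + -2.33·ex + 1.89·ey = (-1.4482,-2.6928)

-1.45 -2.69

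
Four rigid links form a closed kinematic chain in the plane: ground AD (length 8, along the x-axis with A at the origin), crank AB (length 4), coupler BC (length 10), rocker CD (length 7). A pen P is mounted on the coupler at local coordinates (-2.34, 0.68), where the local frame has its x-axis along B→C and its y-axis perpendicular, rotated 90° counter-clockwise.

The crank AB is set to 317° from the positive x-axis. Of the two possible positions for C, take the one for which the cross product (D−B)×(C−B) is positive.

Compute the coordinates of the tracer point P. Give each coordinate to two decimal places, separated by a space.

1.53 -4.73

A=(0,0), D=(8.00,0)
B = A + 4.00·(cos317°, sin317°) = (2.9254, -2.7280)
|BD| = 5.7614
circle(B,10.00) ∩ circle(D,7.00): a=7.3067, h=6.8273
  candidates: C₊=(6.1284,6.7452) cross=39.335; C₋=(12.5938,-5.2817) cross=-39.335
  mode + wants cross > 0 → take C=(6.1284,6.7452) (cross=39.335)
ex = (C−B)/|BC| = (0.3203,0.9473); ey = (-0.9473,0.3203)
P = B + -2.34·ex + 0.68·ey = (1.5317,-4.7269)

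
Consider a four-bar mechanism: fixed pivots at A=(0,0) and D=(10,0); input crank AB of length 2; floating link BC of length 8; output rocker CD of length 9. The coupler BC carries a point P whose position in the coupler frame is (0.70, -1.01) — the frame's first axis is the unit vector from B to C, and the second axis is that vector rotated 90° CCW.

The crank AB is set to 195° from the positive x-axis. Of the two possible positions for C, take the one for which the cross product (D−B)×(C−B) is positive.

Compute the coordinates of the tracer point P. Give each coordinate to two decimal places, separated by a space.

A=(0,0), D=(10.00,0)
B = A + 2.00·(cos195°, sin195°) = (-1.9319, -0.5176)
|BD| = 11.9431
circle(B,8.00) ∩ circle(D,9.00): a=5.2598, h=6.0278
  candidates: C₊=(3.0618,5.7325) cross=71.990; C₋=(3.5843,-6.3118) cross=-71.990
  mode + wants cross > 0 → take C=(3.0618,5.7325) (cross=71.990)
ex = (C−B)/|BC| = (0.6242,0.7813); ey = (-0.7813,0.6242)
P = B + 0.70·ex + -1.01·ey = (-0.7058,-0.6012)

-0.71 -0.60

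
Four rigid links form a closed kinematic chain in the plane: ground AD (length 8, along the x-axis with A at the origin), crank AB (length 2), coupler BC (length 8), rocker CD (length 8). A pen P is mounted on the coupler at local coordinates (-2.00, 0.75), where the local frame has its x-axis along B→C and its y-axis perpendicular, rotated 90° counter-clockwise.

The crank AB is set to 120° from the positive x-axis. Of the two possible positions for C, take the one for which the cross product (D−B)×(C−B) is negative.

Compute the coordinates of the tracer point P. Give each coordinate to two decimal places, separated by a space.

-1.13 3.86

A=(0,0), D=(8.00,0)
B = A + 2.00·(cos120°, sin120°) = (-1.0000, 1.7321)
|BD| = 9.1652
circle(B,8.00) ∩ circle(D,8.00): a=4.5826, h=6.5574
  candidates: C₊=(4.7392,7.3053) cross=60.100; C₋=(2.2608,-5.5733) cross=-60.100
  mode - wants cross < 0 → take C=(2.2608,-5.5733) (cross=-60.100)
ex = (C−B)/|BC| = (0.4076,-0.9132); ey = (0.9132,0.4076)
P = B + -2.00·ex + 0.75·ey = (-1.1303,3.8641)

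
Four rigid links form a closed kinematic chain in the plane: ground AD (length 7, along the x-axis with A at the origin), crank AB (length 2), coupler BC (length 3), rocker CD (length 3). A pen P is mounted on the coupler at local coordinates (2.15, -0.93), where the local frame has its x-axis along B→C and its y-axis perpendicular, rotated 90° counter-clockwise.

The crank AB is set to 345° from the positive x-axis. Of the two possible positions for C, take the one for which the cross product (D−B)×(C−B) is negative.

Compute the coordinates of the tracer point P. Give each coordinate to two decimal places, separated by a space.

3.45 -2.30

A=(0,0), D=(7.00,0)
B = A + 2.00·(cos345°, sin345°) = (1.9319, -0.5176)
|BD| = 5.0945
circle(B,3.00) ∩ circle(D,3.00): a=2.5473, h=1.5848
  candidates: C₊=(4.3049,1.3177) cross=8.074; C₋=(4.6269,-1.8354) cross=-8.074
  mode - wants cross < 0 → take C=(4.6269,-1.8354) (cross=-8.074)
ex = (C−B)/|BC| = (0.8984,-0.4392); ey = (0.4392,0.8984)
P = B + 2.15·ex + -0.93·ey = (3.4548,-2.2975)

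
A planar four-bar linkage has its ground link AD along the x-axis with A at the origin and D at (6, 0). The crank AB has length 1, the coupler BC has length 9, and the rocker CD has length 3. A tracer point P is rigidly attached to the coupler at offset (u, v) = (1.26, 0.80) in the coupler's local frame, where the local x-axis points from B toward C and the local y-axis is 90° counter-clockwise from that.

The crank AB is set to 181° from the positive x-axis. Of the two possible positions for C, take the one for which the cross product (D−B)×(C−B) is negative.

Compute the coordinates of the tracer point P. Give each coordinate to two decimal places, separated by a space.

0.43 0.40

A=(0,0), D=(6.00,0)
B = A + 1.00·(cos181°, sin181°) = (-0.9998, -0.0175)
|BD| = 6.9999
circle(B,9.00) ∩ circle(D,3.00): a=8.6429, h=2.5101
  candidates: C₊=(7.6368,2.5142) cross=17.570; C₋=(7.6493,-2.5060) cross=-17.570
  mode - wants cross < 0 → take C=(7.6493,-2.5060) (cross=-17.570)
ex = (C−B)/|BC| = (0.9610,-0.2765); ey = (0.2765,0.9610)
P = B + 1.26·ex + 0.80·ey = (0.4322,0.4030)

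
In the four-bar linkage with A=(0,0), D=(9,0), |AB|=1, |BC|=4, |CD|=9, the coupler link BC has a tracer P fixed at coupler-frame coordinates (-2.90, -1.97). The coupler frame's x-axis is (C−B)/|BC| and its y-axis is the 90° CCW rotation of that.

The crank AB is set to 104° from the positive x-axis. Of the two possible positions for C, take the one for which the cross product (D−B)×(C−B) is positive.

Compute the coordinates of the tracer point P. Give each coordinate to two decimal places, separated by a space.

A=(0,0), D=(9.00,0)
B = A + 1.00·(cos104°, sin104°) = (-0.2419, 0.9703)
|BD| = 9.2927
circle(B,4.00) ∩ circle(D,9.00): a=1.1490, h=3.8314
  candidates: C₊=(1.3009,4.6608) cross=35.604; C₋=(0.5007,-2.9602) cross=-35.604
  mode + wants cross > 0 → take C=(1.3009,4.6608) (cross=35.604)
ex = (C−B)/|BC| = (0.3857,0.9226); ey = (-0.9226,0.3857)
P = B + -2.90·ex + -1.97·ey = (0.4571,-2.4651)

0.46 -2.47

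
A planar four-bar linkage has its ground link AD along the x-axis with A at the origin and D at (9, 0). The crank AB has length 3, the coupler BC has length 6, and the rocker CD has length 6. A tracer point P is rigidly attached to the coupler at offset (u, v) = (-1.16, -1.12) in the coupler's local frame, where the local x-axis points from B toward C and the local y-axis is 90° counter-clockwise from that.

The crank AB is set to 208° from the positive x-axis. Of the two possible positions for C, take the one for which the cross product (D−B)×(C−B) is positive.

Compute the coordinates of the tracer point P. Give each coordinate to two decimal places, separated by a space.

-3.38 -2.84

A=(0,0), D=(9.00,0)
B = A + 3.00·(cos208°, sin208°) = (-2.6488, -1.4084)
|BD| = 11.7337
circle(B,6.00) ∩ circle(D,6.00): a=5.8668, h=1.2571
  candidates: C₊=(3.0247,0.5438) cross=14.750; C₋=(3.3265,-1.9522) cross=-14.750
  mode + wants cross > 0 → take C=(3.0247,0.5438) (cross=14.750)
ex = (C−B)/|BC| = (0.9456,0.3254); ey = (-0.3254,0.9456)
P = B + -1.16·ex + -1.12·ey = (-3.3813,-2.8449)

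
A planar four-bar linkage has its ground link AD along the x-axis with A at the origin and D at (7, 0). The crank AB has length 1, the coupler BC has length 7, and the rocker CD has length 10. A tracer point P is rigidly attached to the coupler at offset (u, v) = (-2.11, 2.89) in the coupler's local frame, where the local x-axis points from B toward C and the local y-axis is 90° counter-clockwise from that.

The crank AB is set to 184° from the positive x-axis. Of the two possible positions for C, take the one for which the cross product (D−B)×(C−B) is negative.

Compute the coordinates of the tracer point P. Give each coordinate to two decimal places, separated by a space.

1.61 2.38

A=(0,0), D=(7.00,0)
B = A + 1.00·(cos184°, sin184°) = (-0.9976, -0.0698)
|BD| = 7.9979
circle(B,7.00) ∩ circle(D,10.00): a=0.8106, h=6.9529
  candidates: C₊=(-0.2477,6.8900) cross=55.608; C₋=(-0.1264,-7.0153) cross=-55.608
  mode - wants cross < 0 → take C=(-0.1264,-7.0153) (cross=-55.608)
ex = (C−B)/|BC| = (0.1245,-0.9922); ey = (0.9922,0.1245)
P = B + -2.11·ex + 2.89·ey = (1.6074,2.3835)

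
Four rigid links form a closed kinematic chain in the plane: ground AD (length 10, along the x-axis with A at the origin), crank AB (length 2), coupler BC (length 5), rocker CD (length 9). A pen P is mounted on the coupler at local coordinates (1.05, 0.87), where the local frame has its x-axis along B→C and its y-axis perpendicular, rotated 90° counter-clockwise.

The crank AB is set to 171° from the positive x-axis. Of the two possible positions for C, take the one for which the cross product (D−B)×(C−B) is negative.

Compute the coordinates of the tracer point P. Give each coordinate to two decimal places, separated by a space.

A=(0,0), D=(10.00,0)
B = A + 2.00·(cos171°, sin171°) = (-1.9754, 0.3129)
|BD| = 11.9795
circle(B,5.00) ∩ circle(D,9.00): a=3.6524, h=3.4147
  candidates: C₊=(1.7650,3.6310) cross=40.906; C₋=(1.5866,-3.1960) cross=-40.906
  mode - wants cross < 0 → take C=(1.5866,-3.1960) (cross=-40.906)
ex = (C−B)/|BC| = (0.7124,-0.7018); ey = (0.7018,0.7124)
P = B + 1.05·ex + 0.87·ey = (-0.6168,0.1958)

-0.62 0.20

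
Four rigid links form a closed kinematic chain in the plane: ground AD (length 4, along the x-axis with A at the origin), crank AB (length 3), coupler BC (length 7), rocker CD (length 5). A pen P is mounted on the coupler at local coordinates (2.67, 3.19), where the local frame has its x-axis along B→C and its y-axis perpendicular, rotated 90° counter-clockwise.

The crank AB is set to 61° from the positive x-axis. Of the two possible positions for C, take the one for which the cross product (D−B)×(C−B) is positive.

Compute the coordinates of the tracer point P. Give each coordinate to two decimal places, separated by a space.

4.27 5.68

A=(0,0), D=(4.00,0)
B = A + 3.00·(cos61°, sin61°) = (1.4544, 2.6239)
|BD| = 3.6558
circle(B,7.00) ∩ circle(D,5.00): a=5.1104, h=4.7837
  candidates: C₊=(8.4463,2.2870) cross=17.488; C₋=(1.5794,-4.3750) cross=-17.488
  mode + wants cross > 0 → take C=(8.4463,2.2870) (cross=17.488)
ex = (C−B)/|BC| = (0.9988,-0.0481); ey = (0.0481,0.9988)
P = B + 2.67·ex + 3.19·ey = (4.2749,5.6817)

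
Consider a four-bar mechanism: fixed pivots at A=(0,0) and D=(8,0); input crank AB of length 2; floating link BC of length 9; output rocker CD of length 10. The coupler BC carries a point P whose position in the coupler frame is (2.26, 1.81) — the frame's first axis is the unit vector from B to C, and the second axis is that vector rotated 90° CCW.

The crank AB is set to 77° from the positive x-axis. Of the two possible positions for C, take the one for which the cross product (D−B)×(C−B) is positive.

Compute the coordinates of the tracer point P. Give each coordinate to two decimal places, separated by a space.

A=(0,0), D=(8.00,0)
B = A + 2.00·(cos77°, sin77°) = (0.4499, 1.9487)
|BD| = 7.7975
circle(B,9.00) ∩ circle(D,10.00): a=2.6804, h=8.5916
  candidates: C₊=(5.1925,9.5978) cross=66.993; C₋=(0.8981,-7.0401) cross=-66.993
  mode + wants cross > 0 → take C=(5.1925,9.5978) (cross=66.993)
ex = (C−B)/|BC| = (0.5270,0.8499); ey = (-0.8499,0.5270)
P = B + 2.26·ex + 1.81·ey = (0.1025,4.8233)

0.10 4.82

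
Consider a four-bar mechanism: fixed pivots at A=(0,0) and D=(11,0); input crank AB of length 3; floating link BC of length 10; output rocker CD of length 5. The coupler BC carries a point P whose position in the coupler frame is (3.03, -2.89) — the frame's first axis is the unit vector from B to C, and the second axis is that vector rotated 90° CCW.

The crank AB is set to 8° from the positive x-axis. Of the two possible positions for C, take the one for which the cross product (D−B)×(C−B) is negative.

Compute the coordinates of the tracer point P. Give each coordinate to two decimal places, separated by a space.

A=(0,0), D=(11.00,0)
B = A + 3.00·(cos8°, sin8°) = (2.9708, 0.4175)
|BD| = 8.0400
circle(B,10.00) ∩ circle(D,5.00): a=8.6842, h=4.9583
  candidates: C₊=(11.9007,4.9182) cross=39.865; C₋=(11.3858,-4.9851) cross=-39.865
  mode - wants cross < 0 → take C=(11.3858,-4.9851) (cross=-39.865)
ex = (C−B)/|BC| = (0.8415,-0.5403); ey = (0.5403,0.8415)
P = B + 3.03·ex + -2.89·ey = (3.9592,-3.6514)

3.96 -3.65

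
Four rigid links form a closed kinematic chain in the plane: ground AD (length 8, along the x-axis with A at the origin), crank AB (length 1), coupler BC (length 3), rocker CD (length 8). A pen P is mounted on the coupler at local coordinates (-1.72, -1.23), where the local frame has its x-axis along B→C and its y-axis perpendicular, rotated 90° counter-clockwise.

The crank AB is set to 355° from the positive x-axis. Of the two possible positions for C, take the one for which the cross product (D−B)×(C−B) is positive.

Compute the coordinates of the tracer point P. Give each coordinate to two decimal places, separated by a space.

2.48 -1.60

A=(0,0), D=(8.00,0)
B = A + 1.00·(cos355°, sin355°) = (0.9962, -0.0872)
|BD| = 7.0043
circle(B,3.00) ∩ circle(D,8.00): a=-0.4240, h=2.9699
  candidates: C₊=(0.5353,2.8772) cross=20.802; C₋=(0.6092,-3.0621) cross=-20.802
  mode + wants cross > 0 → take C=(0.5353,2.8772) (cross=20.802)
ex = (C−B)/|BC| = (-0.1536,0.9881); ey = (-0.9881,-0.1536)
P = B + -1.72·ex + -1.23·ey = (2.4758,-1.5978)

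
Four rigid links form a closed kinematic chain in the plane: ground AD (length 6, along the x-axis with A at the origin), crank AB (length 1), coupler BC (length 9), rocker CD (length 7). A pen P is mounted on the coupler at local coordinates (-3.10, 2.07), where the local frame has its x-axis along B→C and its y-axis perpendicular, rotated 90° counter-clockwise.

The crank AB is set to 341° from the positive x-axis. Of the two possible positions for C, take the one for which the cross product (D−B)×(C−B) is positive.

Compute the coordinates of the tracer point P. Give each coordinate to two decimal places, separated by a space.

-2.54 -1.64

A=(0,0), D=(6.00,0)
B = A + 1.00·(cos341°, sin341°) = (0.9455, -0.3256)
|BD| = 5.0650
circle(B,9.00) ∩ circle(D,7.00): a=5.6914, h=6.9719
  candidates: C₊=(6.1770,6.9978) cross=35.312; C₋=(7.0733,-6.9172) cross=-35.312
  mode + wants cross > 0 → take C=(6.1770,6.9978) (cross=35.312)
ex = (C−B)/|BC| = (0.5813,0.8137); ey = (-0.8137,0.5813)
P = B + -3.10·ex + 2.07·ey = (-2.5408,-1.6448)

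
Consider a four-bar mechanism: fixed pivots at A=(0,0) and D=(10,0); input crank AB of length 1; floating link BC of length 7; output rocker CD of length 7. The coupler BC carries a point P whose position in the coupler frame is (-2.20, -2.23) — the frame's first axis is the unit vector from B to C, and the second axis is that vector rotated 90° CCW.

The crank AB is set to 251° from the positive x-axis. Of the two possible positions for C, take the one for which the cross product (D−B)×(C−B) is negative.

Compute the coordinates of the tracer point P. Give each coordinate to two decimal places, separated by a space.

-3.42 -1.40

A=(0,0), D=(10.00,0)
B = A + 1.00·(cos251°, sin251°) = (-0.3256, -0.9455)
|BD| = 10.3688
circle(B,7.00) ∩ circle(D,7.00): a=5.1844, h=4.7034
  candidates: C₊=(4.4083,4.2111) cross=48.769; C₋=(5.2661,-5.1566) cross=-48.769
  mode - wants cross < 0 → take C=(5.2661,-5.1566) (cross=-48.769)
ex = (C−B)/|BC| = (0.7988,-0.6016); ey = (0.6016,0.7988)
P = B + -2.20·ex + -2.23·ey = (-3.4245,-1.4034)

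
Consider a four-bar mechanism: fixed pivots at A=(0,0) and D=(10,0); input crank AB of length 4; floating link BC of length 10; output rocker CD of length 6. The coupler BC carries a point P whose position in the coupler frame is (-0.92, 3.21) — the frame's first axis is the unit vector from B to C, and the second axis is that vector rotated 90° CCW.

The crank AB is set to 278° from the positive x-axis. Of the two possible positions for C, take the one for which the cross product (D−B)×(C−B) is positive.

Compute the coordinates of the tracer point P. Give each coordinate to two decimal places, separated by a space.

A=(0,0), D=(10.00,0)
B = A + 4.00·(cos278°, sin278°) = (0.5567, -3.9611)
|BD| = 10.2404
circle(B,10.00) ∩ circle(D,6.00): a=8.2451, h=5.6585
  candidates: C₊=(5.9712,4.4462) cross=57.945; C₋=(10.3487,-5.9899) cross=-57.945
  mode + wants cross > 0 → take C=(5.9712,4.4462) (cross=57.945)
ex = (C−B)/|BC| = (0.5415,0.8407); ey = (-0.8407,0.5415)
P = B + -0.92·ex + 3.21·ey = (-2.6402,-2.9965)

-2.64 -3.00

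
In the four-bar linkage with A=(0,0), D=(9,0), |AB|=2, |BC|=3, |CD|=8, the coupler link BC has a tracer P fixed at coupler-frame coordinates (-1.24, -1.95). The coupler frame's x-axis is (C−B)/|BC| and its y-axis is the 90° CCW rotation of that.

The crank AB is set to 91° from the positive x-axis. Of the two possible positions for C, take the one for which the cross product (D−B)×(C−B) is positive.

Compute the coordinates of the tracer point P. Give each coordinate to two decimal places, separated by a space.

A=(0,0), D=(9.00,0)
B = A + 2.00·(cos91°, sin91°) = (-0.0349, 1.9997)
|BD| = 9.2536
circle(B,3.00) ∩ circle(D,8.00): a=1.6549, h=2.5022
  candidates: C₊=(2.1217,4.0852) cross=23.155; C₋=(1.0402,-0.8010) cross=-23.155
  mode + wants cross > 0 → take C=(2.1217,4.0852) (cross=23.155)
ex = (C−B)/|BC| = (0.7189,0.6952); ey = (-0.6952,0.7189)
P = B + -1.24·ex + -1.95·ey = (0.4293,-0.2641)

0.43 -0.26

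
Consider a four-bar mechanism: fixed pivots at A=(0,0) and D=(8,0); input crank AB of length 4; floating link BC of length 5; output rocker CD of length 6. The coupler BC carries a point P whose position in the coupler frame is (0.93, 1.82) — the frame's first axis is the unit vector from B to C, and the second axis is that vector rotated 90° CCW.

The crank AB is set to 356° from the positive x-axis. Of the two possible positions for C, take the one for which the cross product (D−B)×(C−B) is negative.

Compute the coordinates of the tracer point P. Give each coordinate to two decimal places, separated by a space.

A=(0,0), D=(8.00,0)
B = A + 4.00·(cos356°, sin356°) = (3.9903, -0.2790)
|BD| = 4.0194
circle(B,5.00) ∩ circle(D,6.00): a=0.6414, h=4.9587
  candidates: C₊=(4.2859,4.7122) cross=19.931; C₋=(4.9743,-5.1812) cross=-19.931
  mode - wants cross < 0 → take C=(4.9743,-5.1812) (cross=-19.931)
ex = (C−B)/|BC| = (0.1968,-0.9804); ey = (0.9804,0.1968)
P = B + 0.93·ex + 1.82·ey = (5.9577,-0.8326)

5.96 -0.83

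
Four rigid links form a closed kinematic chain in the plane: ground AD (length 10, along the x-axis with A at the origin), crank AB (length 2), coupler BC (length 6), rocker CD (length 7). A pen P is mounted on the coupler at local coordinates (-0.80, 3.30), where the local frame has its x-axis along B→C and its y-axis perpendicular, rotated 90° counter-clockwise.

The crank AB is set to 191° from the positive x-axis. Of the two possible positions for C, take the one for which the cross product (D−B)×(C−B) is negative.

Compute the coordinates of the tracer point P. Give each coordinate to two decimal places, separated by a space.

-1.41 2.97

A=(0,0), D=(10.00,0)
B = A + 2.00·(cos191°, sin191°) = (-1.9633, -0.3816)
|BD| = 11.9693
circle(B,6.00) ∩ circle(D,7.00): a=5.4416, h=2.5276
  candidates: C₊=(3.3950,2.3182) cross=30.254; C₋=(3.5562,-2.7344) cross=-30.254
  mode - wants cross < 0 → take C=(3.5562,-2.7344) (cross=-30.254)
ex = (C−B)/|BC| = (0.9199,-0.3921); ey = (0.3921,0.9199)
P = B + -0.80·ex + 3.30·ey = (-1.4051,2.9678)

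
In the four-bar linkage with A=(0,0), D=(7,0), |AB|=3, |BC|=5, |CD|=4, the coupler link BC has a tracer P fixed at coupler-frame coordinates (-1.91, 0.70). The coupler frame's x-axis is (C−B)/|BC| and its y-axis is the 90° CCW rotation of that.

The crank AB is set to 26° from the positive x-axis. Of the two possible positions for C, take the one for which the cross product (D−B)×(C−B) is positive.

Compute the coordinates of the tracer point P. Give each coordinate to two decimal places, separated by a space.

A=(0,0), D=(7.00,0)
B = A + 3.00·(cos26°, sin26°) = (2.6964, 1.3151)
|BD| = 4.5001
circle(B,5.00) ∩ circle(D,4.00): a=3.2500, h=3.7997
  candidates: C₊=(6.9149,3.9991) cross=17.099; C₋=(4.6941,-3.2685) cross=-17.099
  mode + wants cross > 0 → take C=(6.9149,3.9991) (cross=17.099)
ex = (C−B)/|BC| = (0.8437,0.5368); ey = (-0.5368,0.8437)
P = B + -1.91·ex + 0.70·ey = (0.7091,0.8804)

0.71 0.88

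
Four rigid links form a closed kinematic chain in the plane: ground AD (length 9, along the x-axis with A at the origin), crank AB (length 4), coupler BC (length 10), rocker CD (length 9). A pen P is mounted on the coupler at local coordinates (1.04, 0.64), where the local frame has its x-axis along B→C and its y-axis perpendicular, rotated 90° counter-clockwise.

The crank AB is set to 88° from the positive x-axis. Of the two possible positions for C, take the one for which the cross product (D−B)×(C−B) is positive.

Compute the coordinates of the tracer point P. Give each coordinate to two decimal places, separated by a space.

A=(0,0), D=(9.00,0)
B = A + 4.00·(cos88°, sin88°) = (0.1396, 3.9976)
|BD| = 9.7205
circle(B,10.00) ∩ circle(D,9.00): a=5.8375, h=8.1193
  candidates: C₊=(8.7997,8.9978) cross=78.923; C₋=(2.1216,-5.8041) cross=-78.923
  mode + wants cross > 0 → take C=(8.7997,8.9978) (cross=78.923)
ex = (C−B)/|BC| = (0.8660,0.5000); ey = (-0.5000,0.8660)
P = B + 1.04·ex + 0.64·ey = (0.7202,5.0718)

0.72 5.07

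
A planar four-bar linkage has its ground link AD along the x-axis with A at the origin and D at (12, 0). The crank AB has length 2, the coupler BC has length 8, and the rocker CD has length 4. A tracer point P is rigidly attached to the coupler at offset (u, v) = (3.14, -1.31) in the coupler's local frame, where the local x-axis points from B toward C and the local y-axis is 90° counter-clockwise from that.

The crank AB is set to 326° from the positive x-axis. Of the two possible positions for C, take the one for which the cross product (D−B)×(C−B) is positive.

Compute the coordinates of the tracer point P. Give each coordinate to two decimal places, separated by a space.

5.05 -0.90

A=(0,0), D=(12.00,0)
B = A + 2.00·(cos326°, sin326°) = (1.6581, -1.1184)
|BD| = 10.4022
circle(B,8.00) ∩ circle(D,4.00): a=7.5083, h=2.7614
  candidates: C₊=(8.8260,2.4342) cross=28.725; C₋=(9.4198,-3.0565) cross=-28.725
  mode + wants cross > 0 → take C=(8.8260,2.4342) (cross=28.725)
ex = (C−B)/|BC| = (0.8960,0.4441); ey = (-0.4441,0.8960)
P = B + 3.14·ex + -1.31·ey = (5.0532,-0.8977)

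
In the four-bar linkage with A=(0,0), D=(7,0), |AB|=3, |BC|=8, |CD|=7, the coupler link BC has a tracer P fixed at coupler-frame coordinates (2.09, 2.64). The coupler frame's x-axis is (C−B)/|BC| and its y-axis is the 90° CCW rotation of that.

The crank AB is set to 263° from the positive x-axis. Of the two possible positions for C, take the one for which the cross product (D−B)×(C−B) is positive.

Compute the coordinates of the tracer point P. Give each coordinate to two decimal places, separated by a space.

-2.33 -0.24

A=(0,0), D=(7.00,0)
B = A + 3.00·(cos263°, sin263°) = (-0.3656, -2.9776)
|BD| = 7.9447
circle(B,8.00) ∩ circle(D,7.00): a=4.9164, h=6.3110
  candidates: C₊=(1.8271,4.7160) cross=50.139; C₋=(6.5578,-6.9860) cross=-50.139
  mode + wants cross > 0 → take C=(1.8271,4.7160) (cross=50.139)
ex = (C−B)/|BC| = (0.2741,0.9617); ey = (-0.9617,0.2741)
P = B + 2.09·ex + 2.64·ey = (-2.3317,-0.2441)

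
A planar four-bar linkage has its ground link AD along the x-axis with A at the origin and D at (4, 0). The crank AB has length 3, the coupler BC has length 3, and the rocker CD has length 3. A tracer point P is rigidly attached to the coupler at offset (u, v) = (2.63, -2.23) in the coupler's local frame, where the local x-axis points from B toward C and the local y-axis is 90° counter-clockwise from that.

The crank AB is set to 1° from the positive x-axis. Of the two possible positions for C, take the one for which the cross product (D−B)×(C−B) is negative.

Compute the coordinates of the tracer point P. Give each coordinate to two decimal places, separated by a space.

A=(0,0), D=(4.00,0)
B = A + 3.00·(cos1°, sin1°) = (2.9995, 0.0524)
|BD| = 1.0018
circle(B,3.00) ∩ circle(D,3.00): a=0.5009, h=2.9579
  candidates: C₊=(3.6544,2.9800) cross=2.963; C₋=(3.3452,-2.9277) cross=-2.963
  mode - wants cross < 0 → take C=(3.3452,-2.9277) (cross=-2.963)
ex = (C−B)/|BC| = (0.1152,-0.9933); ey = (0.9933,0.1152)
P = B + 2.63·ex + -2.23·ey = (1.0874,-2.8171)

1.09 -2.82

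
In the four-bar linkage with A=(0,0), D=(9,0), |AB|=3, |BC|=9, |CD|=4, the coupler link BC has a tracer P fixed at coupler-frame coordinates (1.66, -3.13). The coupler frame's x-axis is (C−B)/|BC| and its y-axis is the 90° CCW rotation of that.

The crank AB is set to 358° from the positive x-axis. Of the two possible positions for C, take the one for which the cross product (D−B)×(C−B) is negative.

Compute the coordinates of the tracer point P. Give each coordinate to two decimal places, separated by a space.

3.50 -3.61

A=(0,0), D=(9.00,0)
B = A + 3.00·(cos358°, sin358°) = (2.9982, -0.1047)
|BD| = 6.0027
circle(B,9.00) ∩ circle(D,4.00): a=8.4156, h=3.1903
  candidates: C₊=(11.3568,3.2319) cross=19.151; C₋=(11.4681,-3.1478) cross=-19.151
  mode - wants cross < 0 → take C=(11.4681,-3.1478) (cross=-19.151)
ex = (C−B)/|BC| = (0.9411,-0.3381); ey = (0.3381,0.9411)
P = B + 1.66·ex + -3.13·ey = (3.5021,-3.6116)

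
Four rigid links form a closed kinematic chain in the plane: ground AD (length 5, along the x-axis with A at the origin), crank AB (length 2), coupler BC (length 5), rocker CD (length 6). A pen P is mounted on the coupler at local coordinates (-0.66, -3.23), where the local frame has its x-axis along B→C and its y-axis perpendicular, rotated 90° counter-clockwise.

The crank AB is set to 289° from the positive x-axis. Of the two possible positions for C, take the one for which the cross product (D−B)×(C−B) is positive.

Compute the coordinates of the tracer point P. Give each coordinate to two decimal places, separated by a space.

3.95 -2.01

A=(0,0), D=(5.00,0)
B = A + 2.00·(cos289°, sin289°) = (0.6511, -1.8910)
|BD| = 4.7422
circle(B,5.00) ∩ circle(D,6.00): a=1.2113, h=4.8511
  candidates: C₊=(-0.1725,3.0407) cross=23.005; C₋=(3.6964,-5.8567) cross=-23.005
  mode + wants cross > 0 → take C=(-0.1725,3.0407) (cross=23.005)
ex = (C−B)/|BC| = (-0.1647,0.9863); ey = (-0.9863,-0.1647)
P = B + -0.66·ex + -3.23·ey = (3.9457,-2.0100)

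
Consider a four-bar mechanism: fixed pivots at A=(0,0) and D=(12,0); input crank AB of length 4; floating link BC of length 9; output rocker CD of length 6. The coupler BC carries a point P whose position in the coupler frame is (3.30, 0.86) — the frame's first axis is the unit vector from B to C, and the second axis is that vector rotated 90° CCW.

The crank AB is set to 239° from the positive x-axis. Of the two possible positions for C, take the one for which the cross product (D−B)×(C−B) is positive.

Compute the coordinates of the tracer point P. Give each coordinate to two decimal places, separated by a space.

A=(0,0), D=(12.00,0)
B = A + 4.00·(cos239°, sin239°) = (-2.0602, -3.4287)
|BD| = 14.4722
circle(B,9.00) ∩ circle(D,6.00): a=8.7908, h=1.9292
  candidates: C₊=(6.0233,0.5283) cross=27.920; C₋=(6.9374,-3.2203) cross=-27.920
  mode + wants cross > 0 → take C=(6.0233,0.5283) (cross=27.920)
ex = (C−B)/|BC| = (0.8982,0.4397); ey = (-0.4397,0.8982)
P = B + 3.30·ex + 0.86·ey = (0.5257,-1.2054)

0.53 -1.21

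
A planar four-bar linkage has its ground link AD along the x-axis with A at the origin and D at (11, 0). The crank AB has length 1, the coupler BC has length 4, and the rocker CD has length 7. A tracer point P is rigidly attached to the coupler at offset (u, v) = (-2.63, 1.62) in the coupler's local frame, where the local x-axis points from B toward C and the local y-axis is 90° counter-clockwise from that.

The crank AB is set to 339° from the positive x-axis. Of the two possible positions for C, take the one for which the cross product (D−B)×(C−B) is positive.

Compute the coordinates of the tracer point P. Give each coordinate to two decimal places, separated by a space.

-2.15 -0.48

A=(0,0), D=(11.00,0)
B = A + 1.00·(cos339°, sin339°) = (0.9336, -0.3584)
|BD| = 10.0728
circle(B,4.00) ∩ circle(D,7.00): a=3.3983, h=2.1098
  candidates: C₊=(4.2547,1.8710) cross=21.252; C₋=(4.4048,-2.3460) cross=-21.252
  mode + wants cross > 0 → take C=(4.2547,1.8710) (cross=21.252)
ex = (C−B)/|BC| = (0.8303,0.5574); ey = (-0.5574,0.8303)
P = B + -2.63·ex + 1.62·ey = (-2.1530,-0.4792)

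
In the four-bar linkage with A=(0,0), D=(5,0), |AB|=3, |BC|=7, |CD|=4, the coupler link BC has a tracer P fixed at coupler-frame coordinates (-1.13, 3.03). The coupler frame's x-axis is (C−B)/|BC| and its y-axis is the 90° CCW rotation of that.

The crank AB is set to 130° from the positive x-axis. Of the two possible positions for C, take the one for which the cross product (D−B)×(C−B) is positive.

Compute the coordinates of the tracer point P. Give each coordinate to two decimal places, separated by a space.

A=(0,0), D=(5.00,0)
B = A + 3.00·(cos130°, sin130°) = (-1.9284, 2.2981)
|BD| = 7.2996
circle(B,7.00) ∩ circle(D,4.00): a=5.9102, h=3.7510
  candidates: C₊=(4.8622,3.9976) cross=27.380; C₋=(2.5004,-3.1228) cross=-27.380
  mode + wants cross > 0 → take C=(4.8622,3.9976) (cross=27.380)
ex = (C−B)/|BC| = (0.9701,0.2428); ey = (-0.2428,0.9701)
P = B + -1.13·ex + 3.03·ey = (-3.7602,4.9631)

-3.76 4.96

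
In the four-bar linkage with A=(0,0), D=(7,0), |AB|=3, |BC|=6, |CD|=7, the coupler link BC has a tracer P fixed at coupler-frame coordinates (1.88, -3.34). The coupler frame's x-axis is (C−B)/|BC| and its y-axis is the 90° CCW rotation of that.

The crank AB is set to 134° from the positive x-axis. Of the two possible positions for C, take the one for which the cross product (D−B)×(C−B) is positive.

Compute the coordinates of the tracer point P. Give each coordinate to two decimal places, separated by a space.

1.38 0.51

A=(0,0), D=(7.00,0)
B = A + 3.00·(cos134°, sin134°) = (-2.0840, 2.1580)
|BD| = 9.3368
circle(B,6.00) ∩ circle(D,7.00): a=3.9722, h=4.4968
  candidates: C₊=(2.8200,5.6150) cross=41.986; C₋=(0.7413,-3.1351) cross=-41.986
  mode + wants cross > 0 → take C=(2.8200,5.6150) (cross=41.986)
ex = (C−B)/|BC| = (0.8173,0.5762); ey = (-0.5762,0.8173)
P = B + 1.88·ex + -3.34·ey = (1.3770,0.5113)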